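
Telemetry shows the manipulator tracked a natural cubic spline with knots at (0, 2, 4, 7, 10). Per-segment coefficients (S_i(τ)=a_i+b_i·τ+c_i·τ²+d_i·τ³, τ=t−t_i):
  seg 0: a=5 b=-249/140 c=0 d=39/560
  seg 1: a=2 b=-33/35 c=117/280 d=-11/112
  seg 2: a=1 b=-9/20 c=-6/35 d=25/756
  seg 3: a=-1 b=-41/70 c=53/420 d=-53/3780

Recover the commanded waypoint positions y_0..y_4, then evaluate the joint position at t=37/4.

y_0 = S_0(0) = a_0 = 5
y_1 = S_1(0) = a_1 = 2
y_2 = S_2(0) = a_2 = 1
y_3 = S_3(0) = a_3 = -1
y_4 = S_3(3) = -2
t_q=37/4 is in segment 3 (τ=9/4); S_3(τ)=-3295/1792

y_0=5 y_1=2 y_2=1 y_3=-1 y_4=-2
S(37/4) = -3295/1792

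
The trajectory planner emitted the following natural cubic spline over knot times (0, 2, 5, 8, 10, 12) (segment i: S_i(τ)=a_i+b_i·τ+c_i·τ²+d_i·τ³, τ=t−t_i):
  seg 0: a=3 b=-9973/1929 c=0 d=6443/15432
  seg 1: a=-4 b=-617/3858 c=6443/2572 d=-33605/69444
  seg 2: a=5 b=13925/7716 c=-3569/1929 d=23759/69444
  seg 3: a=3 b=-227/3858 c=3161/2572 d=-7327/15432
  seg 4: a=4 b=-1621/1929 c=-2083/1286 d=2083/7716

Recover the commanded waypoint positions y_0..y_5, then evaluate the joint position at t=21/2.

y_0 = S_0(0) = a_0 = 3
y_1 = S_1(0) = a_1 = -4
y_2 = S_2(0) = a_2 = 5
y_3 = S_3(0) = a_3 = 3
y_4 = S_4(0) = a_4 = 4
y_5 = S_4(2) = -2
t_q=21/2 is in segment 4 (τ=1/2); S_4(τ)=66021/20576

y_0=3 y_1=-4 y_2=5 y_3=3 y_4=4 y_5=-2
S(21/2) = 66021/20576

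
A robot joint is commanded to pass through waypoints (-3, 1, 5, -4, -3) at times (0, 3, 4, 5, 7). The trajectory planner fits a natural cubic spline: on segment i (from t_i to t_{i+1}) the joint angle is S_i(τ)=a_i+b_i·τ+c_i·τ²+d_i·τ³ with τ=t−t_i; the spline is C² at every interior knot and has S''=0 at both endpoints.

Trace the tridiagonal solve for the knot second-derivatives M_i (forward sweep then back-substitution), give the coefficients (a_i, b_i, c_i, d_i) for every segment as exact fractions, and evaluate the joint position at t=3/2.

  seg 0: a=-3 b=-1255/1068 c=0 d=893/3204
  seg 1: a=1 b=3391/534 c=893/356 d=-5189/1068
  seg 2: a=5 b=-3427/1068 c=-1074/89 d=6703/1068
  seg 3: a=-4 b=-4547/534 c=2407/356 d=-2407/2136
S(3/2) = -10885/2848

Δ: Δ0=4/3, Δ1=4, Δ2=-9, Δ3=1/2
row 1: diag=8, rhs=16; c'=1/8, d'=2
row 2: denom=4−1·1/8=31/8; d'=(-78−1·2)/(31/8)=-640/31
row 3: denom=6−1·8/31=178/31; d'=(57−1·-640/31)/(178/31)=2407/178
back: M3=2407/178
back: M2=-640/31−8/31·2407/178=-2148/89
back: M1=2−1/8·-2148/89=893/178
M: M0=0, M1=893/178, M2=-2148/89, M3=2407/178, M4=0
seg 0: a=-3, c=M0/2=0, d=(M1−M0)/(6·3)=893/3204, b=Δ0−h0·(2M0+M1)/6=-1255/1068
seg 1: a=1, c=M1/2=893/356, d=(M2−M1)/(6·1)=-5189/1068, b=Δ1−h1·(2M1+M2)/6=3391/534
seg 2: a=5, c=M2/2=-1074/89, d=(M3−M2)/(6·1)=6703/1068, b=Δ2−h2·(2M2+M3)/6=-3427/1068
seg 3: a=-4, c=M3/2=2407/356, d=(M4−M3)/(6·2)=-2407/2136, b=Δ3−h3·(2M3+M4)/6=-4547/534
t_q=3/2 → seg 0, τ=3/2; S=-3+-1255/1068·τ+0·τ²+893/3204·τ³=-10885/2848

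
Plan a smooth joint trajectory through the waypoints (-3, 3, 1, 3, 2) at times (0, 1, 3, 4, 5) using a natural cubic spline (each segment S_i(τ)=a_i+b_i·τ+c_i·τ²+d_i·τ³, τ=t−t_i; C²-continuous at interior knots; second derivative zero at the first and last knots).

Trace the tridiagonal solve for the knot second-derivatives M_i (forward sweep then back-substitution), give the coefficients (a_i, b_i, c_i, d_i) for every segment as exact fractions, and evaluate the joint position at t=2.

Δ: Δ0=6, Δ1=-1, Δ2=2, Δ3=-1
row 1: diag=6, rhs=-42; c'=1/3, d'=-7
row 2: denom=6−2·1/3=16/3; d'=(18−2·-7)/(16/3)=6
row 3: denom=4−1·3/16=61/16; d'=(-18−1·6)/(61/16)=-384/61
back: M3=-384/61
back: M2=6−3/16·-384/61=438/61
back: M1=-7−1/3·438/61=-573/61
M: M0=0, M1=-573/61, M2=438/61, M3=-384/61, M4=0
seg 0: a=-3, c=M0/2=0, d=(M1−M0)/(6·1)=-191/122, b=Δ0−h0·(2M0+M1)/6=923/122
seg 1: a=3, c=M1/2=-573/122, d=(M2−M1)/(6·2)=337/244, b=Δ1−h1·(2M1+M2)/6=175/61
seg 2: a=1, c=M2/2=219/61, d=(M3−M2)/(6·1)=-137/61, b=Δ2−h2·(2M2+M3)/6=40/61
seg 3: a=3, c=M3/2=-192/61, d=(M4−M3)/(6·1)=64/61, b=Δ3−h3·(2M3+M4)/6=67/61
t_q=2 → seg 1, τ=1; S=3+175/61·τ+-573/122·τ²+337/244·τ³=623/244

  seg 0: a=-3 b=923/122 c=0 d=-191/122
  seg 1: a=3 b=175/61 c=-573/122 d=337/244
  seg 2: a=1 b=40/61 c=219/61 d=-137/61
  seg 3: a=3 b=67/61 c=-192/61 d=64/61
S(2) = 623/244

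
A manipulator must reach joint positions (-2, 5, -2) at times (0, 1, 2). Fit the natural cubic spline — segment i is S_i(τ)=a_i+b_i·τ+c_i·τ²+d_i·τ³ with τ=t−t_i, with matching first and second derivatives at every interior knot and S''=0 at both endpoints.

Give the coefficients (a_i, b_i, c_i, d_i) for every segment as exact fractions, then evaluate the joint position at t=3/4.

  seg 0: a=-2 b=21/2 c=0 d=-7/2
  seg 1: a=5 b=0 c=-21/2 d=7/2
S(3/4) = 563/128

Δ: Δ0=7, Δ1=-7
row 1: diag=4, rhs=-84; c'=1/4, d'=-21
back: M1=-21
M: M0=0, M1=-21, M2=0
seg 0: a=-2, c=M0/2=0, d=(M1−M0)/(6·1)=-7/2, b=Δ0−h0·(2M0+M1)/6=21/2
seg 1: a=5, c=M1/2=-21/2, d=(M2−M1)/(6·1)=7/2, b=Δ1−h1·(2M1+M2)/6=0
t_q=3/4 → seg 0, τ=3/4; S=-2+21/2·τ+0·τ²+-7/2·τ³=563/128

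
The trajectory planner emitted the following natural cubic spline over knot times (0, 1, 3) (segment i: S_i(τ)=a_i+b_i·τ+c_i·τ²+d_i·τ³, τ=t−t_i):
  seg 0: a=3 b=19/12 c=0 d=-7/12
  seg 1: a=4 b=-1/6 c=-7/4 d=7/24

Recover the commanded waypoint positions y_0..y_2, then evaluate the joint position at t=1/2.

y_0=3 y_1=4 y_2=-1
S(1/2) = 119/32

y_0 = S_0(0) = a_0 = 3
y_1 = S_1(0) = a_1 = 4
y_2 = S_1(2) = -1
t_q=1/2 is in segment 0 (τ=1/2); S_0(τ)=119/32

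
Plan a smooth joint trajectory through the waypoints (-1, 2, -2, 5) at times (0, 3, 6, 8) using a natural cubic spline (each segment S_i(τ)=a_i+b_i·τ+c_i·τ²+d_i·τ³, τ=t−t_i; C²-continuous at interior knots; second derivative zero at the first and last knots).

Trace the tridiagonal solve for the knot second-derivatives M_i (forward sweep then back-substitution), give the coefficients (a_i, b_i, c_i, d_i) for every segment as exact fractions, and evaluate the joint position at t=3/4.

Δ: Δ0=1, Δ1=-4/3, Δ2=7/2
row 1: diag=12, rhs=-14; c'=1/4, d'=-7/6
row 2: denom=10−3·1/4=37/4; d'=(29−3·-7/6)/(37/4)=130/37
back: M2=130/37
back: M1=-7/6−1/4·130/37=-227/111
M: M0=0, M1=-227/111, M2=130/37, M3=0
seg 0: a=-1, c=M0/2=0, d=(M1−M0)/(6·3)=-227/1998, b=Δ0−h0·(2M0+M1)/6=449/222
seg 1: a=2, c=M1/2=-227/222, d=(M2−M1)/(6·3)=617/1998, b=Δ1−h1·(2M1+M2)/6=-116/111
seg 2: a=-2, c=M2/2=65/37, d=(M3−M2)/(6·2)=-65/222, b=Δ2−h2·(2M2+M3)/6=257/222
t_q=3/4 → seg 0, τ=3/4; S=-1+449/222·τ+0·τ²+-227/1998·τ³=2221/4736

  seg 0: a=-1 b=449/222 c=0 d=-227/1998
  seg 1: a=2 b=-116/111 c=-227/222 d=617/1998
  seg 2: a=-2 b=257/222 c=65/37 d=-65/222
S(3/4) = 2221/4736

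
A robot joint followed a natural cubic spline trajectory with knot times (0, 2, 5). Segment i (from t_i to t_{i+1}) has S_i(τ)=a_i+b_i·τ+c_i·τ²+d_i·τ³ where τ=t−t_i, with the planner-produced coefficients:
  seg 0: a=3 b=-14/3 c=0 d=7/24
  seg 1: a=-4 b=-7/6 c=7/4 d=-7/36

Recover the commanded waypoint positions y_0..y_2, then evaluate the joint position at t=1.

y_0 = S_0(0) = a_0 = 3
y_1 = S_1(0) = a_1 = -4
y_2 = S_1(3) = 3
t_q=1 is in segment 0 (τ=1); S_0(τ)=-11/8

y_0=3 y_1=-4 y_2=3
S(1) = -11/8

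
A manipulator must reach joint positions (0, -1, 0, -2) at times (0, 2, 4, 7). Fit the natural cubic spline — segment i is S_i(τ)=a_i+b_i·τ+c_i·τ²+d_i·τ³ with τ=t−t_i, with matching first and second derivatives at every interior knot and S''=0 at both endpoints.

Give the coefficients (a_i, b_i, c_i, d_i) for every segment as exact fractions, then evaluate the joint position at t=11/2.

Δ: Δ0=-1/2, Δ1=1/2, Δ2=-2/3
row 1: diag=8, rhs=6; c'=1/4, d'=3/4
row 2: denom=10−2·1/4=19/2; d'=(-7−2·3/4)/(19/2)=-17/19
back: M2=-17/19
back: M1=3/4−1/4·-17/19=37/38
M: M0=0, M1=37/38, M2=-17/19, M3=0
seg 0: a=0, c=M0/2=0, d=(M1−M0)/(6·2)=37/456, b=Δ0−h0·(2M0+M1)/6=-47/57
seg 1: a=-1, c=M1/2=37/76, d=(M2−M1)/(6·2)=-71/456, b=Δ1−h1·(2M1+M2)/6=17/114
seg 2: a=0, c=M2/2=-17/38, d=(M3−M2)/(6·3)=17/342, b=Δ2−h2·(2M2+M3)/6=13/57
t_q=11/2 → seg 2, τ=3/2; S=0+13/57·τ+-17/38·τ²+17/342·τ³=-151/304

  seg 0: a=0 b=-47/57 c=0 d=37/456
  seg 1: a=-1 b=17/114 c=37/76 d=-71/456
  seg 2: a=0 b=13/57 c=-17/38 d=17/342
S(11/2) = -151/304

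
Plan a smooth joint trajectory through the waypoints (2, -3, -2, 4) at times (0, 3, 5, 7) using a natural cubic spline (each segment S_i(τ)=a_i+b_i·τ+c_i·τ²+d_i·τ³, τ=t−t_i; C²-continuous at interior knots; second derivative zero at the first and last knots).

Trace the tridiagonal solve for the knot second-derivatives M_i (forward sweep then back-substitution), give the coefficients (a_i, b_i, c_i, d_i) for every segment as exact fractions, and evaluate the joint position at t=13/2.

Δ: Δ0=-5/3, Δ1=1/2, Δ2=3
row 1: diag=10, rhs=13; c'=1/5, d'=13/10
row 2: denom=8−2·1/5=38/5; d'=(15−2·13/10)/(38/5)=31/19
back: M2=31/19
back: M1=13/10−1/5·31/19=37/38
M: M0=0, M1=37/38, M2=31/19, M3=0
seg 0: a=2, c=M0/2=0, d=(M1−M0)/(6·3)=37/684, b=Δ0−h0·(2M0+M1)/6=-491/228
seg 1: a=-3, c=M1/2=37/76, d=(M2−M1)/(6·2)=25/456, b=Δ1−h1·(2M1+M2)/6=-79/114
seg 2: a=-2, c=M2/2=31/38, d=(M3−M2)/(6·2)=-31/228, b=Δ2−h2·(2M2+M3)/6=109/57
t_q=13/2 → seg 2, τ=3/2; S=-2+109/57·τ+31/38·τ²+-31/228·τ³=1365/608

  seg 0: a=2 b=-491/228 c=0 d=37/684
  seg 1: a=-3 b=-79/114 c=37/76 d=25/456
  seg 2: a=-2 b=109/57 c=31/38 d=-31/228
S(13/2) = 1365/608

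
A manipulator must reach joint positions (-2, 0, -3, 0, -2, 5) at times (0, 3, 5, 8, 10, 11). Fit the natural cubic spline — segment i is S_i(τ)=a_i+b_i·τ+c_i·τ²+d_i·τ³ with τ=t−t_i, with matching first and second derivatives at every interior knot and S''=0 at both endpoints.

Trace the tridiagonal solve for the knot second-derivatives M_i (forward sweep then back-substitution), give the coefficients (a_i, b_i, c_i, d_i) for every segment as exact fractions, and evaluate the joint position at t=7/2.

  seg 0: a=-2 b=2619/1612 c=0 d=-4633/43524
  seg 1: a=0 b=-1007/806 c=-4633/4836 d=4027/9672
  seg 2: a=-3 b=-103/1209 c=1862/1209 d=-4274/10881
  seg 3: a=0 b=-1753/1209 c=-804/403 d=1342/1209
  seg 4: a=-2 b=4703/1209 c=1880/403 d=-1880/1209
S(7/2) = -20947/25792

Δ: Δ0=2/3, Δ1=-3/2, Δ2=1, Δ3=-1, Δ4=7
row 1: diag=10, rhs=-13; c'=1/5, d'=-13/10
row 2: denom=10−2·1/5=48/5; d'=(15−2·-13/10)/(48/5)=11/6
row 3: denom=10−3·5/16=145/16; d'=(-12−3·11/6)/(145/16)=-56/29
row 4: denom=6−2·32/145=806/145; d'=(48−2·-56/29)/(806/145)=3760/403
back: M4=3760/403
back: M3=-56/29−32/145·3760/403=-1608/403
back: M2=11/6−5/16·-1608/403=3724/1209
back: M1=-13/10−1/5·3724/1209=-4633/2418
M: M0=0, M1=-4633/2418, M2=3724/1209, M3=-1608/403, M4=3760/403, M5=0
seg 0: a=-2, c=M0/2=0, d=(M1−M0)/(6·3)=-4633/43524, b=Δ0−h0·(2M0+M1)/6=2619/1612
seg 1: a=0, c=M1/2=-4633/4836, d=(M2−M1)/(6·2)=4027/9672, b=Δ1−h1·(2M1+M2)/6=-1007/806
seg 2: a=-3, c=M2/2=1862/1209, d=(M3−M2)/(6·3)=-4274/10881, b=Δ2−h2·(2M2+M3)/6=-103/1209
seg 3: a=0, c=M3/2=-804/403, d=(M4−M3)/(6·2)=1342/1209, b=Δ3−h3·(2M3+M4)/6=-1753/1209
seg 4: a=-2, c=M4/2=1880/403, d=(M5−M4)/(6·1)=-1880/1209, b=Δ4−h4·(2M4+M5)/6=4703/1209
t_q=7/2 → seg 1, τ=1/2; S=0+-1007/806·τ+-4633/4836·τ²+4027/9672·τ³=-20947/25792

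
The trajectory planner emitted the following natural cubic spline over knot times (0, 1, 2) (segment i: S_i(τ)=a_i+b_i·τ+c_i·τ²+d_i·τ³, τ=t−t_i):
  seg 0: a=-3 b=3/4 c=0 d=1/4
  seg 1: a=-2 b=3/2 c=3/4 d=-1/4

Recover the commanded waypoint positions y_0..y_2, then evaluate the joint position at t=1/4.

y_0=-3 y_1=-2 y_2=0
S(1/4) = -719/256

y_0 = S_0(0) = a_0 = -3
y_1 = S_1(0) = a_1 = -2
y_2 = S_1(1) = 0
t_q=1/4 is in segment 0 (τ=1/4); S_0(τ)=-719/256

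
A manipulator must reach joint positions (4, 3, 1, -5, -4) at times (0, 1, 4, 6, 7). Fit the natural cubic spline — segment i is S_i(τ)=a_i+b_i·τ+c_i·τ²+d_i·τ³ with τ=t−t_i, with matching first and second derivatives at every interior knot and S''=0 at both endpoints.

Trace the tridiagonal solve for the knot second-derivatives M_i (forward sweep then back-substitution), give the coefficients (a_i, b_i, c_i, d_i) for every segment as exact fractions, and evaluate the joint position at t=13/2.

Δ: Δ0=-1, Δ1=-2/3, Δ2=-3, Δ3=1
row 1: diag=8, rhs=2; c'=3/8, d'=1/4
row 2: denom=10−3·3/8=71/8; d'=(-14−3·1/4)/(71/8)=-118/71
row 3: denom=6−2·16/71=394/71; d'=(24−2·-118/71)/(394/71)=970/197
back: M3=970/197
back: M2=-118/71−16/71·970/197=-546/197
back: M1=1/4−3/8·-546/197=254/197
M: M0=0, M1=254/197, M2=-546/197, M3=970/197, M4=0
seg 0: a=4, c=M0/2=0, d=(M1−M0)/(6·1)=127/591, b=Δ0−h0·(2M0+M1)/6=-718/591
seg 1: a=3, c=M1/2=127/197, d=(M2−M1)/(6·3)=-400/1773, b=Δ1−h1·(2M1+M2)/6=-337/591
seg 2: a=1, c=M2/2=-273/197, d=(M3−M2)/(6·2)=379/591, b=Δ2−h2·(2M2+M3)/6=-1651/591
seg 3: a=-5, c=M3/2=485/197, d=(M4−M3)/(6·1)=-485/591, b=Δ3−h3·(2M3+M4)/6=-379/591
t_q=13/2 → seg 3, τ=1/2; S=-5+-379/591·τ+485/197·τ²+-485/591·τ³=-7577/1576

  seg 0: a=4 b=-718/591 c=0 d=127/591
  seg 1: a=3 b=-337/591 c=127/197 d=-400/1773
  seg 2: a=1 b=-1651/591 c=-273/197 d=379/591
  seg 3: a=-5 b=-379/591 c=485/197 d=-485/591
S(13/2) = -7577/1576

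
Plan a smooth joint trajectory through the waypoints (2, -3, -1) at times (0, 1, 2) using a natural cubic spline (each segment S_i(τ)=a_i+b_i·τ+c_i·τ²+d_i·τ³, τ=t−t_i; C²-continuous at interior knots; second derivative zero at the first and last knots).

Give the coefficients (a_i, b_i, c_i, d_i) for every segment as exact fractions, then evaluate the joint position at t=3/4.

  seg 0: a=2 b=-27/4 c=0 d=7/4
  seg 1: a=-3 b=-3/2 c=21/4 d=-7/4
S(3/4) = -595/256

Δ: Δ0=-5, Δ1=2
row 1: diag=4, rhs=42; c'=1/4, d'=21/2
back: M1=21/2
M: M0=0, M1=21/2, M2=0
seg 0: a=2, c=M0/2=0, d=(M1−M0)/(6·1)=7/4, b=Δ0−h0·(2M0+M1)/6=-27/4
seg 1: a=-3, c=M1/2=21/4, d=(M2−M1)/(6·1)=-7/4, b=Δ1−h1·(2M1+M2)/6=-3/2
t_q=3/4 → seg 0, τ=3/4; S=2+-27/4·τ+0·τ²+7/4·τ³=-595/256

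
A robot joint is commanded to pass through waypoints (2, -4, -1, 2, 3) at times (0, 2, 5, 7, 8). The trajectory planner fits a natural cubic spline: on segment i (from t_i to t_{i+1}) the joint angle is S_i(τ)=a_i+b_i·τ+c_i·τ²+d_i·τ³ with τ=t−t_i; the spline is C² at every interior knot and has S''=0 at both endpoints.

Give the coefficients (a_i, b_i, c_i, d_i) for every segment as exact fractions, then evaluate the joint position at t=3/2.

  seg 0: a=2 b=-971/253 c=0 d=53/253
  seg 1: a=-4 b=-335/253 c=318/253 d=-122/759
  seg 2: a=-1 b=475/253 c=-48/253 d=1/2024
  seg 3: a=2 b=569/506 c=-189/1012 d=63/1012
S(3/2) = -6173/2024

Δ: Δ0=-3, Δ1=1, Δ2=3/2, Δ3=1
row 1: diag=10, rhs=24; c'=3/10, d'=12/5
row 2: denom=10−3·3/10=91/10; d'=(3−3·12/5)/(91/10)=-6/13
row 3: denom=6−2·20/91=506/91; d'=(-3−2·-6/13)/(506/91)=-189/506
back: M3=-189/506
back: M2=-6/13−20/91·-189/506=-96/253
back: M1=12/5−3/10·-96/253=636/253
M: M0=0, M1=636/253, M2=-96/253, M3=-189/506, M4=0
seg 0: a=2, c=M0/2=0, d=(M1−M0)/(6·2)=53/253, b=Δ0−h0·(2M0+M1)/6=-971/253
seg 1: a=-4, c=M1/2=318/253, d=(M2−M1)/(6·3)=-122/759, b=Δ1−h1·(2M1+M2)/6=-335/253
seg 2: a=-1, c=M2/2=-48/253, d=(M3−M2)/(6·2)=1/2024, b=Δ2−h2·(2M2+M3)/6=475/253
seg 3: a=2, c=M3/2=-189/1012, d=(M4−M3)/(6·1)=63/1012, b=Δ3−h3·(2M3+M4)/6=569/506
t_q=3/2 → seg 0, τ=3/2; S=2+-971/253·τ+0·τ²+53/253·τ³=-6173/2024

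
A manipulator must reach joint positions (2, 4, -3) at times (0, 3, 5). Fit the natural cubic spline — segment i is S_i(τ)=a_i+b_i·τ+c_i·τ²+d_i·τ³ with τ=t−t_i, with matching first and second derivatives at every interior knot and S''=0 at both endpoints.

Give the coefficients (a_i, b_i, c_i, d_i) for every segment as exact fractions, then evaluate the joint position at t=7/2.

  seg 0: a=2 b=23/12 c=0 d=-5/36
  seg 1: a=4 b=-11/6 c=-5/4 d=5/24
S(7/2) = 179/64

Δ: Δ0=2/3, Δ1=-7/2
row 1: diag=10, rhs=-25; c'=1/5, d'=-5/2
back: M1=-5/2
M: M0=0, M1=-5/2, M2=0
seg 0: a=2, c=M0/2=0, d=(M1−M0)/(6·3)=-5/36, b=Δ0−h0·(2M0+M1)/6=23/12
seg 1: a=4, c=M1/2=-5/4, d=(M2−M1)/(6·2)=5/24, b=Δ1−h1·(2M1+M2)/6=-11/6
t_q=7/2 → seg 1, τ=1/2; S=4+-11/6·τ+-5/4·τ²+5/24·τ³=179/64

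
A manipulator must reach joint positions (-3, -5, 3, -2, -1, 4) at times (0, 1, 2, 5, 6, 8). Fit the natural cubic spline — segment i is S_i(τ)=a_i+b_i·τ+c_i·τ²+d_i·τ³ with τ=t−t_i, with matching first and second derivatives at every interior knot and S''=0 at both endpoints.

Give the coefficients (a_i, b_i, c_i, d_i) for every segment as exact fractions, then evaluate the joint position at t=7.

  seg 0: a=-3 b=-37199/7446 c=0 d=22307/7446
  seg 1: a=-5 b=14861/3723 c=22307/2482 d=-37075/7446
  seg 2: a=3 b=52339/7446 c=-7384/1241 d=22721/22338
  seg 3: a=-2 b=-4498/3723 c=7953/2482 d=-7417/7446
  seg 4: a=-1 b=16471/7446 c=268/1241 d=-134/3723
S(7) = 3455/2482

Δ: Δ0=-2, Δ1=8, Δ2=-5/3, Δ3=1, Δ4=5/2
row 1: diag=4, rhs=60; c'=1/4, d'=15
row 2: denom=8−1·1/4=31/4; d'=(-58−1·15)/(31/4)=-292/31
row 3: denom=8−3·12/31=212/31; d'=(16−3·-292/31)/(212/31)=343/53
row 4: denom=6−1·31/212=1241/212; d'=(9−1·343/53)/(1241/212)=536/1241
back: M4=536/1241
back: M3=343/53−31/212·536/1241=7953/1241
back: M2=-292/31−12/31·7953/1241=-14768/1241
back: M1=15−1/4·-14768/1241=22307/1241
M: M0=0, M1=22307/1241, M2=-14768/1241, M3=7953/1241, M4=536/1241, M5=0
seg 0: a=-3, c=M0/2=0, d=(M1−M0)/(6·1)=22307/7446, b=Δ0−h0·(2M0+M1)/6=-37199/7446
seg 1: a=-5, c=M1/2=22307/2482, d=(M2−M1)/(6·1)=-37075/7446, b=Δ1−h1·(2M1+M2)/6=14861/3723
seg 2: a=3, c=M2/2=-7384/1241, d=(M3−M2)/(6·3)=22721/22338, b=Δ2−h2·(2M2+M3)/6=52339/7446
seg 3: a=-2, c=M3/2=7953/2482, d=(M4−M3)/(6·1)=-7417/7446, b=Δ3−h3·(2M3+M4)/6=-4498/3723
seg 4: a=-1, c=M4/2=268/1241, d=(M5−M4)/(6·2)=-134/3723, b=Δ4−h4·(2M4+M5)/6=16471/7446
t_q=7 → seg 4, τ=1; S=-1+16471/7446·τ+268/1241·τ²+-134/3723·τ³=3455/2482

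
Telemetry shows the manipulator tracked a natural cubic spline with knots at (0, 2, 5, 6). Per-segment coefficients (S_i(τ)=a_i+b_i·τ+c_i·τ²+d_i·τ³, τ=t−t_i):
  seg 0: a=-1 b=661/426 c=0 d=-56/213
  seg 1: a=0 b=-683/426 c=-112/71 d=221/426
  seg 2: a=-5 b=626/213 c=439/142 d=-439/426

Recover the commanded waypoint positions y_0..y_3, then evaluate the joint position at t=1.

y_0=-1 y_1=0 y_2=-5 y_3=0
S(1) = 41/142

y_0 = S_0(0) = a_0 = -1
y_1 = S_1(0) = a_1 = 0
y_2 = S_2(0) = a_2 = -5
y_3 = S_2(1) = 0
t_q=1 is in segment 0 (τ=1); S_0(τ)=41/142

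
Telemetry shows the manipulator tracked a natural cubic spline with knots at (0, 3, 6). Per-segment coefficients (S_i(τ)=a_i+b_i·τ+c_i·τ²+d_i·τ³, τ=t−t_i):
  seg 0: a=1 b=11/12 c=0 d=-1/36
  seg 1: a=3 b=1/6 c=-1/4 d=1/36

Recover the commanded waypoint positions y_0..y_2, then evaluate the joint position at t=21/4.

y_0 = S_0(0) = a_0 = 1
y_1 = S_1(0) = a_1 = 3
y_2 = S_1(3) = 2
t_q=21/4 is in segment 1 (τ=9/4); S_1(τ)=621/256

y_0=1 y_1=3 y_2=2
S(21/4) = 621/256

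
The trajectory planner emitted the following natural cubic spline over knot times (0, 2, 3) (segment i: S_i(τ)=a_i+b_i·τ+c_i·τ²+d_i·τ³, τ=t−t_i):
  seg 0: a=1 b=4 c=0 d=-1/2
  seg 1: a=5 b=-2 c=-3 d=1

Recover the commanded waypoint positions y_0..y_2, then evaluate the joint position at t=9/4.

y_0 = S_0(0) = a_0 = 1
y_1 = S_1(0) = a_1 = 5
y_2 = S_1(1) = 1
t_q=9/4 is in segment 1 (τ=1/4); S_1(τ)=277/64

y_0=1 y_1=5 y_2=1
S(9/4) = 277/64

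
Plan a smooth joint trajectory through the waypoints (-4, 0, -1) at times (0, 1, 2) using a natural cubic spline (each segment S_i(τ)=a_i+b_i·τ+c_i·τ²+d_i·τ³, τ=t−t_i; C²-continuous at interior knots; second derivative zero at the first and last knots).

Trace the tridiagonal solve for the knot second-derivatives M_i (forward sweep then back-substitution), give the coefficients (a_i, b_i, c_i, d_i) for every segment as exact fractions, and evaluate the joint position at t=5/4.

Δ: Δ0=4, Δ1=-1
row 1: diag=4, rhs=-30; c'=1/4, d'=-15/2
back: M1=-15/2
M: M0=0, M1=-15/2, M2=0
seg 0: a=-4, c=M0/2=0, d=(M1−M0)/(6·1)=-5/4, b=Δ0−h0·(2M0+M1)/6=21/4
seg 1: a=0, c=M1/2=-15/4, d=(M2−M1)/(6·1)=5/4, b=Δ1−h1·(2M1+M2)/6=3/2
t_q=5/4 → seg 1, τ=1/4; S=0+3/2·τ+-15/4·τ²+5/4·τ³=41/256

  seg 0: a=-4 b=21/4 c=0 d=-5/4
  seg 1: a=0 b=3/2 c=-15/4 d=5/4
S(5/4) = 41/256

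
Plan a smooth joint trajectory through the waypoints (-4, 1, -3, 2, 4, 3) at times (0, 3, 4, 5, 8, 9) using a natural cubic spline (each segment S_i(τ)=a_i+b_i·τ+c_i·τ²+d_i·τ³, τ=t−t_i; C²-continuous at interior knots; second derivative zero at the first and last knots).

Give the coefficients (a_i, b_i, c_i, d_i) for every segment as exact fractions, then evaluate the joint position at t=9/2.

Δ: Δ0=5/3, Δ1=-4, Δ2=5, Δ3=2/3, Δ4=-1
row 1: diag=8, rhs=-34; c'=1/8, d'=-17/4
row 2: denom=4−1·1/8=31/8; d'=(54−1·-17/4)/(31/8)=466/31
row 3: denom=8−1·8/31=240/31; d'=(-26−1·466/31)/(240/31)=-53/10
row 4: denom=8−3·31/80=547/80; d'=(-10−3·-53/10)/(547/80)=472/547
back: M4=472/547
back: M3=-53/10−31/80·472/547=-3082/547
back: M2=466/31−8/31·-3082/547=9018/547
back: M1=-17/4−1/8·9018/547=-3452/547
M: M0=0, M1=-3452/547, M2=9018/547, M3=-3082/547, M4=472/547, M5=0
seg 0: a=-4, c=M0/2=0, d=(M1−M0)/(6·3)=-1726/4923, b=Δ0−h0·(2M0+M1)/6=7913/1641
seg 1: a=1, c=M1/2=-1726/547, d=(M2−M1)/(6·1)=6235/1641, b=Δ1−h1·(2M1+M2)/6=-7621/1641
seg 2: a=-3, c=M2/2=4509/547, d=(M3−M2)/(6·1)=-6050/1641, b=Δ2−h2·(2M2+M3)/6=728/1641
seg 3: a=2, c=M3/2=-1541/547, d=(M4−M3)/(6·3)=1777/4923, b=Δ3−h3·(2M3+M4)/6=9632/1641
seg 4: a=4, c=M4/2=236/547, d=(M5−M4)/(6·1)=-236/1641, b=Δ4−h4·(2M4+M5)/6=-2113/1641
t_q=9/2 → seg 2, τ=1/2; S=-3+728/1641·τ+4509/547·τ²+-6050/1641·τ³=-1289/1094

  seg 0: a=-4 b=7913/1641 c=0 d=-1726/4923
  seg 1: a=1 b=-7621/1641 c=-1726/547 d=6235/1641
  seg 2: a=-3 b=728/1641 c=4509/547 d=-6050/1641
  seg 3: a=2 b=9632/1641 c=-1541/547 d=1777/4923
  seg 4: a=4 b=-2113/1641 c=236/547 d=-236/1641
S(9/2) = -1289/1094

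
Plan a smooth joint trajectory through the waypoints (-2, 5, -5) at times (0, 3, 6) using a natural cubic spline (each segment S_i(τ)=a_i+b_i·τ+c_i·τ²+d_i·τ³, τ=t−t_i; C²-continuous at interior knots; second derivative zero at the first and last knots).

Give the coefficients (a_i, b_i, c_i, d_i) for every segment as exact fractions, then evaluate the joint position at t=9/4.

Δ: Δ0=7/3, Δ1=-10/3
row 1: diag=12, rhs=-34; c'=1/4, d'=-17/6
back: M1=-17/6
M: M0=0, M1=-17/6, M2=0
seg 0: a=-2, c=M0/2=0, d=(M1−M0)/(6·3)=-17/108, b=Δ0−h0·(2M0+M1)/6=15/4
seg 1: a=5, c=M1/2=-17/12, d=(M2−M1)/(6·3)=17/108, b=Δ1−h1·(2M1+M2)/6=-1/2
t_q=9/4 → seg 0, τ=9/4; S=-2+15/4·τ+0·τ²+-17/108·τ³=1189/256

  seg 0: a=-2 b=15/4 c=0 d=-17/108
  seg 1: a=5 b=-1/2 c=-17/12 d=17/108
S(9/4) = 1189/256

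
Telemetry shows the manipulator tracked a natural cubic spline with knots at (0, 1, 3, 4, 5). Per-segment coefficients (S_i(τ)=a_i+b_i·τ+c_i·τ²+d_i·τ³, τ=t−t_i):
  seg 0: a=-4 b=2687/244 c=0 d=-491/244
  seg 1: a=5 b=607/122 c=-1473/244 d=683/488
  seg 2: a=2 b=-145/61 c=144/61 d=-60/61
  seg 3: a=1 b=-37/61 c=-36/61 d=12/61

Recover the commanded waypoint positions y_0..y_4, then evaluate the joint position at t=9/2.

y_0 = S_0(0) = a_0 = -4
y_1 = S_1(0) = a_1 = 5
y_2 = S_2(0) = a_2 = 2
y_3 = S_3(0) = a_3 = 1
y_4 = S_3(1) = 0
t_q=9/2 is in segment 3 (τ=1/2); S_3(τ)=35/61

y_0=-4 y_1=5 y_2=2 y_3=1 y_4=0
S(9/2) = 35/61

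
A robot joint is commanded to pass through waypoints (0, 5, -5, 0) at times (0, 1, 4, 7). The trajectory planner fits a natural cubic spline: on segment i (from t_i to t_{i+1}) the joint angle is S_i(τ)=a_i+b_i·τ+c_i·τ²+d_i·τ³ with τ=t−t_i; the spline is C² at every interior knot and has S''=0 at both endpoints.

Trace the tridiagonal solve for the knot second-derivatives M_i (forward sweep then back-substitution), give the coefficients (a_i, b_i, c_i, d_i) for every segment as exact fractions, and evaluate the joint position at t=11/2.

  seg 0: a=0 b=550/87 c=0 d=-115/87
  seg 1: a=5 b=205/87 c=-115/29 d=20/29
  seg 2: a=-5 b=-245/87 c=65/29 d=-65/261
S(11/2) = -1165/232

Δ: Δ0=5, Δ1=-10/3, Δ2=5/3
row 1: diag=8, rhs=-50; c'=3/8, d'=-25/4
row 2: denom=12−3·3/8=87/8; d'=(30−3·-25/4)/(87/8)=130/29
back: M2=130/29
back: M1=-25/4−3/8·130/29=-230/29
M: M0=0, M1=-230/29, M2=130/29, M3=0
seg 0: a=0, c=M0/2=0, d=(M1−M0)/(6·1)=-115/87, b=Δ0−h0·(2M0+M1)/6=550/87
seg 1: a=5, c=M1/2=-115/29, d=(M2−M1)/(6·3)=20/29, b=Δ1−h1·(2M1+M2)/6=205/87
seg 2: a=-5, c=M2/2=65/29, d=(M3−M2)/(6·3)=-65/261, b=Δ2−h2·(2M2+M3)/6=-245/87
t_q=11/2 → seg 2, τ=3/2; S=-5+-245/87·τ+65/29·τ²+-65/261·τ³=-1165/232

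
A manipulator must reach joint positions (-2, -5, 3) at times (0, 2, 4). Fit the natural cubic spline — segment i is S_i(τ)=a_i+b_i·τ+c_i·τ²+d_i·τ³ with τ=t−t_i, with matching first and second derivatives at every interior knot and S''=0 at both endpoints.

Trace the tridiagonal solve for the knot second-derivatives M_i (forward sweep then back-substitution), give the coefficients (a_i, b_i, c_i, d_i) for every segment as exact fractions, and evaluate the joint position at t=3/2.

  seg 0: a=-2 b=-23/8 c=0 d=11/32
  seg 1: a=-5 b=5/4 c=33/16 d=-11/32
S(3/2) = -1319/256

Δ: Δ0=-3/2, Δ1=4
row 1: diag=8, rhs=33; c'=1/4, d'=33/8
back: M1=33/8
M: M0=0, M1=33/8, M2=0
seg 0: a=-2, c=M0/2=0, d=(M1−M0)/(6·2)=11/32, b=Δ0−h0·(2M0+M1)/6=-23/8
seg 1: a=-5, c=M1/2=33/16, d=(M2−M1)/(6·2)=-11/32, b=Δ1−h1·(2M1+M2)/6=5/4
t_q=3/2 → seg 0, τ=3/2; S=-2+-23/8·τ+0·τ²+11/32·τ³=-1319/256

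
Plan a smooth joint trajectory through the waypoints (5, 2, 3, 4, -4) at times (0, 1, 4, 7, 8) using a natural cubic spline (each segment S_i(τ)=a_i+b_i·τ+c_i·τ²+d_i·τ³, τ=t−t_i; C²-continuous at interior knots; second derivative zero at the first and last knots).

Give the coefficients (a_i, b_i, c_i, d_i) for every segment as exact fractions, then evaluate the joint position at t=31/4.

  seg 0: a=5 b=-2087/624 c=0 d=215/624
  seg 1: a=2 b=-721/312 c=215/208 d=-95/1872
  seg 2: a=3 b=121/48 c=15/26 d=-815/1872
  seg 3: a=4 b=-1801/312 c=-695/208 d=695/624
S(31/4) = -23149/13312

Δ: Δ0=-3, Δ1=1/3, Δ2=1/3, Δ3=-8
row 1: diag=8, rhs=20; c'=3/8, d'=5/2
row 2: denom=12−3·3/8=87/8; d'=(0−3·5/2)/(87/8)=-20/29
row 3: denom=8−3·8/29=208/29; d'=(-50−3·-20/29)/(208/29)=-695/104
back: M3=-695/104
back: M2=-20/29−8/29·-695/104=15/13
back: M1=5/2−3/8·15/13=215/104
M: M0=0, M1=215/104, M2=15/13, M3=-695/104, M4=0
seg 0: a=5, c=M0/2=0, d=(M1−M0)/(6·1)=215/624, b=Δ0−h0·(2M0+M1)/6=-2087/624
seg 1: a=2, c=M1/2=215/208, d=(M2−M1)/(6·3)=-95/1872, b=Δ1−h1·(2M1+M2)/6=-721/312
seg 2: a=3, c=M2/2=15/26, d=(M3−M2)/(6·3)=-815/1872, b=Δ2−h2·(2M2+M3)/6=121/48
seg 3: a=4, c=M3/2=-695/208, d=(M4−M3)/(6·1)=695/624, b=Δ3−h3·(2M3+M4)/6=-1801/312
t_q=31/4 → seg 3, τ=3/4; S=4+-1801/312·τ+-695/208·τ²+695/624·τ³=-23149/13312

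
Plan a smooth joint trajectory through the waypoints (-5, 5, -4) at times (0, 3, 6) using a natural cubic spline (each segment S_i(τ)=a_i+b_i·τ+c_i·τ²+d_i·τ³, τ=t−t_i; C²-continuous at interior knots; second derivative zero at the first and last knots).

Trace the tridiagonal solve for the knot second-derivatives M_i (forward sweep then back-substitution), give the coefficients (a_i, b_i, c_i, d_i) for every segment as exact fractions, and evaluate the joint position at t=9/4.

Δ: Δ0=10/3, Δ1=-3
row 1: diag=12, rhs=-38; c'=1/4, d'=-19/6
back: M1=-19/6
M: M0=0, M1=-19/6, M2=0
seg 0: a=-5, c=M0/2=0, d=(M1−M0)/(6·3)=-19/108, b=Δ0−h0·(2M0+M1)/6=59/12
seg 1: a=5, c=M1/2=-19/12, d=(M2−M1)/(6·3)=19/108, b=Δ1−h1·(2M1+M2)/6=1/6
t_q=9/4 → seg 0, τ=9/4; S=-5+59/12·τ+0·τ²+-19/108·τ³=1039/256

  seg 0: a=-5 b=59/12 c=0 d=-19/108
  seg 1: a=5 b=1/6 c=-19/12 d=19/108
S(9/4) = 1039/256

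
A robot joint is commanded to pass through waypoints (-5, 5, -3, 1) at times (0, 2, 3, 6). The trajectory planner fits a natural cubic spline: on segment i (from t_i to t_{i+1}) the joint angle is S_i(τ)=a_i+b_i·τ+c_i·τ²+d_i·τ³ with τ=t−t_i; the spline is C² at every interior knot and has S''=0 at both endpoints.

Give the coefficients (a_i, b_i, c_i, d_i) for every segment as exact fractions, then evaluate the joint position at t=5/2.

Δ: Δ0=5, Δ1=-8, Δ2=4/3
row 1: diag=6, rhs=-78; c'=1/6, d'=-13
row 2: denom=8−1·1/6=47/6; d'=(56−1·-13)/(47/6)=414/47
back: M2=414/47
back: M1=-13−1/6·414/47=-680/47
M: M0=0, M1=-680/47, M2=414/47, M3=0
seg 0: a=-5, c=M0/2=0, d=(M1−M0)/(6·2)=-170/141, b=Δ0−h0·(2M0+M1)/6=1385/141
seg 1: a=5, c=M1/2=-340/47, d=(M2−M1)/(6·1)=547/141, b=Δ1−h1·(2M1+M2)/6=-655/141
seg 2: a=-3, c=M2/2=207/47, d=(M3−M2)/(6·3)=-23/47, b=Δ2−h2·(2M2+M3)/6=-1054/141
t_q=5/2 → seg 1, τ=1/2; S=5+-655/141·τ+-340/47·τ²+547/141·τ³=509/376

  seg 0: a=-5 b=1385/141 c=0 d=-170/141
  seg 1: a=5 b=-655/141 c=-340/47 d=547/141
  seg 2: a=-3 b=-1054/141 c=207/47 d=-23/47
S(5/2) = 509/376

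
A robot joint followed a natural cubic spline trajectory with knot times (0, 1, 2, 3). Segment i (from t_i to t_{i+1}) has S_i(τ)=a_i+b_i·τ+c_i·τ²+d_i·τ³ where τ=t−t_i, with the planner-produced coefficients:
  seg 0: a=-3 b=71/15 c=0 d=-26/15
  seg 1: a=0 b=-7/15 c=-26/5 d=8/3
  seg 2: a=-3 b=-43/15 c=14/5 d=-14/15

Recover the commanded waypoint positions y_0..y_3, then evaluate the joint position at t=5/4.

y_0=-3 y_1=0 y_2=-3 y_3=-4
S(5/4) = -2/5

y_0 = S_0(0) = a_0 = -3
y_1 = S_1(0) = a_1 = 0
y_2 = S_2(0) = a_2 = -3
y_3 = S_2(1) = -4
t_q=5/4 is in segment 1 (τ=1/4); S_1(τ)=-2/5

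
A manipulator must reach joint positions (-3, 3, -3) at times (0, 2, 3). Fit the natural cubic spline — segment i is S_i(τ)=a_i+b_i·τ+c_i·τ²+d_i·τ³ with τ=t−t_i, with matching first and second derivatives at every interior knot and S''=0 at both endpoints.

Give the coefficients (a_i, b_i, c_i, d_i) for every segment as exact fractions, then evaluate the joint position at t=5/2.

  seg 0: a=-3 b=6 c=0 d=-3/4
  seg 1: a=3 b=-3 c=-9/2 d=3/2
S(5/2) = 9/16

Δ: Δ0=3, Δ1=-6
row 1: diag=6, rhs=-54; c'=1/6, d'=-9
back: M1=-9
M: M0=0, M1=-9, M2=0
seg 0: a=-3, c=M0/2=0, d=(M1−M0)/(6·2)=-3/4, b=Δ0−h0·(2M0+M1)/6=6
seg 1: a=3, c=M1/2=-9/2, d=(M2−M1)/(6·1)=3/2, b=Δ1−h1·(2M1+M2)/6=-3
t_q=5/2 → seg 1, τ=1/2; S=3+-3·τ+-9/2·τ²+3/2·τ³=9/16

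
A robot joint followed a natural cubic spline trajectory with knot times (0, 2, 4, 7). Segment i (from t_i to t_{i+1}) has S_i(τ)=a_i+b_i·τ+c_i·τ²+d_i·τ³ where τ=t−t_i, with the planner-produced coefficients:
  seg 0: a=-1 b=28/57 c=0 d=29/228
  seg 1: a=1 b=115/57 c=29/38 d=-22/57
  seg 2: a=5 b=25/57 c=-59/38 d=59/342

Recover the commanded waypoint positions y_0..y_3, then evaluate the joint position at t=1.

y_0=-1 y_1=1 y_2=5 y_3=-3
S(1) = -29/76

y_0 = S_0(0) = a_0 = -1
y_1 = S_1(0) = a_1 = 1
y_2 = S_2(0) = a_2 = 5
y_3 = S_2(3) = -3
t_q=1 is in segment 0 (τ=1); S_0(τ)=-29/76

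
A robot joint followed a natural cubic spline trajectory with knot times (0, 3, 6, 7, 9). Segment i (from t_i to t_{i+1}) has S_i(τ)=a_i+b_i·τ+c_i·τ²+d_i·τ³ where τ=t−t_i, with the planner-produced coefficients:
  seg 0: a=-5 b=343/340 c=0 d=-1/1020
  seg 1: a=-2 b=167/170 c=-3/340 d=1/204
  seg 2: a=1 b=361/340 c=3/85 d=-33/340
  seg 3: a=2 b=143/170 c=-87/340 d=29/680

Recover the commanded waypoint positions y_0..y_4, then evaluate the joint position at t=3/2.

y_0 = S_0(0) = a_0 = -5
y_1 = S_1(0) = a_1 = -2
y_2 = S_2(0) = a_2 = 1
y_3 = S_3(0) = a_3 = 2
y_4 = S_3(2) = 3
t_q=3/2 is in segment 0 (τ=3/2); S_0(τ)=-9493/2720

y_0=-5 y_1=-2 y_2=1 y_3=2 y_4=3
S(3/2) = -9493/2720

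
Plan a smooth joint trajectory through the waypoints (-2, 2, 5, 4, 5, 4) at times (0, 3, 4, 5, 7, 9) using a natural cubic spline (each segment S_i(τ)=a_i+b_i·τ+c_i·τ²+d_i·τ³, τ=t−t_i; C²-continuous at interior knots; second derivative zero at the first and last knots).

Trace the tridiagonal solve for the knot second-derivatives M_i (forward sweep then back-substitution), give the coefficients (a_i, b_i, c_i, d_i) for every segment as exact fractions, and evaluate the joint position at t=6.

Δ: Δ0=4/3, Δ1=3, Δ2=-1, Δ3=1/2, Δ4=-1/2
row 1: diag=8, rhs=10; c'=1/8, d'=5/4
row 2: denom=4−1·1/8=31/8; d'=(-24−1·5/4)/(31/8)=-202/31
row 3: denom=6−1·8/31=178/31; d'=(9−1·-202/31)/(178/31)=481/178
row 4: denom=8−2·31/89=650/89; d'=(-6−2·481/178)/(650/89)=-203/130
back: M4=-203/130
back: M3=481/178−31/89·-203/130=211/65
back: M2=-202/31−8/31·211/65=-478/65
back: M1=5/4−1/8·-478/65=141/65
M: M0=0, M1=141/65, M2=-478/65, M3=211/65, M4=-203/130, M5=0
seg 0: a=-2, c=M0/2=0, d=(M1−M0)/(6·3)=47/390, b=Δ0−h0·(2M0+M1)/6=97/390
seg 1: a=2, c=M1/2=141/130, d=(M2−M1)/(6·1)=-619/390, b=Δ1−h1·(2M1+M2)/6=683/195
seg 2: a=5, c=M2/2=-239/65, d=(M3−M2)/(6·1)=53/30, b=Δ2−h2·(2M2+M3)/6=71/78
seg 3: a=4, c=M3/2=211/130, d=(M4−M3)/(6·2)=-125/312, b=Δ3−h3·(2M3+M4)/6=-223/195
seg 4: a=5, c=M4/2=-203/260, d=(M5−M4)/(6·2)=203/1560, b=Δ4−h4·(2M4+M5)/6=211/390
t_q=6 → seg 3, τ=1; S=4+-223/195·τ+211/130·τ²+-125/312·τ³=2121/520

  seg 0: a=-2 b=97/390 c=0 d=47/390
  seg 1: a=2 b=683/195 c=141/130 d=-619/390
  seg 2: a=5 b=71/78 c=-239/65 d=53/30
  seg 3: a=4 b=-223/195 c=211/130 d=-125/312
  seg 4: a=5 b=211/390 c=-203/260 d=203/1560
S(6) = 2121/520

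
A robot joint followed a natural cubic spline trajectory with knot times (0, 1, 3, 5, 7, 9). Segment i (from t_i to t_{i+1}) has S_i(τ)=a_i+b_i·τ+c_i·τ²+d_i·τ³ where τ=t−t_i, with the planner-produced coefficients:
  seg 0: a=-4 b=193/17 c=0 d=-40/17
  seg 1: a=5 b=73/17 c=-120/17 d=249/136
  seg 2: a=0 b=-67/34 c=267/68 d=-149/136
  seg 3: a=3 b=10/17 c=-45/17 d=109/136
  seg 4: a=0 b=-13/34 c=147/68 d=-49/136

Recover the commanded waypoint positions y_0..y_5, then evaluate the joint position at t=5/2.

y_0 = S_0(0) = a_0 = -4
y_1 = S_1(0) = a_1 = 5
y_2 = S_2(0) = a_2 = 0
y_3 = S_3(0) = a_3 = 3
y_4 = S_4(0) = a_4 = 0
y_5 = S_4(2) = 5
t_q=5/2 is in segment 1 (τ=3/2); S_1(τ)=1891/1088

y_0=-4 y_1=5 y_2=0 y_3=3 y_4=0 y_5=5
S(5/2) = 1891/1088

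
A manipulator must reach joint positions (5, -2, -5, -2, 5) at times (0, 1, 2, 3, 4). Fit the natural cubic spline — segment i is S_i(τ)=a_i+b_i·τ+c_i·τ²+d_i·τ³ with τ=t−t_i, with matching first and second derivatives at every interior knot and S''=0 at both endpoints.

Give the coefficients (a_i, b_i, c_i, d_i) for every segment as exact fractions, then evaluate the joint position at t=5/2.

Δ: Δ0=-7, Δ1=-3, Δ2=3, Δ3=7
row 1: diag=4, rhs=24; c'=1/4, d'=6
row 2: denom=4−1·1/4=15/4; d'=(36−1·6)/(15/4)=8
row 3: denom=4−1·4/15=56/15; d'=(24−1·8)/(56/15)=30/7
back: M3=30/7
back: M2=8−4/15·30/7=48/7
back: M1=6−1/4·48/7=30/7
M: M0=0, M1=30/7, M2=48/7, M3=30/7, M4=0
seg 0: a=5, c=M0/2=0, d=(M1−M0)/(6·1)=5/7, b=Δ0−h0·(2M0+M1)/6=-54/7
seg 1: a=-2, c=M1/2=15/7, d=(M2−M1)/(6·1)=3/7, b=Δ1−h1·(2M1+M2)/6=-39/7
seg 2: a=-5, c=M2/2=24/7, d=(M3−M2)/(6·1)=-3/7, b=Δ2−h2·(2M2+M3)/6=0
seg 3: a=-2, c=M3/2=15/7, d=(M4−M3)/(6·1)=-5/7, b=Δ3−h3·(2M3+M4)/6=39/7
t_q=5/2 → seg 2, τ=1/2; S=-5+0·τ+24/7·τ²+-3/7·τ³=-235/56

  seg 0: a=5 b=-54/7 c=0 d=5/7
  seg 1: a=-2 b=-39/7 c=15/7 d=3/7
  seg 2: a=-5 b=0 c=24/7 d=-3/7
  seg 3: a=-2 b=39/7 c=15/7 d=-5/7
S(5/2) = -235/56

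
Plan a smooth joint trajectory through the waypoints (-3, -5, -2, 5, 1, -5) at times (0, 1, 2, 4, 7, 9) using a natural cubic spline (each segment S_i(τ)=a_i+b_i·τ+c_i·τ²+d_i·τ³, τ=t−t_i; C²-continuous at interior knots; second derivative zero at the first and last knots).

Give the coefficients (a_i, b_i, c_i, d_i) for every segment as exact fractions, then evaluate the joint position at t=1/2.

Δ: Δ0=-2, Δ1=3, Δ2=7/2, Δ3=-4/3, Δ4=-3
row 1: diag=4, rhs=30; c'=1/4, d'=15/2
row 2: denom=6−1·1/4=23/4; d'=(3−1·15/2)/(23/4)=-18/23
row 3: denom=10−2·8/23=214/23; d'=(-29−2·-18/23)/(214/23)=-631/214
row 4: denom=10−3·69/214=1933/214; d'=(-10−3·-631/214)/(1933/214)=-247/1933
back: M4=-247/1933
back: M3=-631/214−69/214·-247/1933=-5620/1933
back: M2=-18/23−8/23·-5620/1933=442/1933
back: M1=15/2−1/4·442/1933=14387/1933
M: M0=0, M1=14387/1933, M2=442/1933, M3=-5620/1933, M4=-247/1933, M5=0
seg 0: a=-3, c=M0/2=0, d=(M1−M0)/(6·1)=14387/11598, b=Δ0−h0·(2M0+M1)/6=-37583/11598
seg 1: a=-5, c=M1/2=14387/3866, d=(M2−M1)/(6·1)=-13945/11598, b=Δ1−h1·(2M1+M2)/6=2789/5799
seg 2: a=-2, c=M2/2=221/1933, d=(M3−M2)/(6·2)=-3031/11598, b=Δ2−h2·(2M2+M3)/6=50065/11598
seg 3: a=5, c=M3/2=-2810/1933, d=(M4−M3)/(6·3)=597/3866, b=Δ3−h3·(2M3+M4)/6=18997/11598
seg 4: a=1, c=M4/2=-247/3866, d=(M5−M4)/(6·2)=247/23196, b=Δ4−h4·(2M4+M5)/6=-16903/5799
t_q=1/2 → seg 0, τ=1/2; S=-3+-37583/11598·τ+0·τ²+14387/11598·τ³=-138099/30928

  seg 0: a=-3 b=-37583/11598 c=0 d=14387/11598
  seg 1: a=-5 b=2789/5799 c=14387/3866 d=-13945/11598
  seg 2: a=-2 b=50065/11598 c=221/1933 d=-3031/11598
  seg 3: a=5 b=18997/11598 c=-2810/1933 d=597/3866
  seg 4: a=1 b=-16903/5799 c=-247/3866 d=247/23196
S(1/2) = -138099/30928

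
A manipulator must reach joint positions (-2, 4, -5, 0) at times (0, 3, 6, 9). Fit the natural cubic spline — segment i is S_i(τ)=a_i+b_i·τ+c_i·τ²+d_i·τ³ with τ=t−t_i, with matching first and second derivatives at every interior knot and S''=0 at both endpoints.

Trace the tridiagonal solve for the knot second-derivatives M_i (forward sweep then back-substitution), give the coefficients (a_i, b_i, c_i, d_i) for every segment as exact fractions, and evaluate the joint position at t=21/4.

Δ: Δ0=2, Δ1=-3, Δ2=5/3
row 1: diag=12, rhs=-30; c'=1/4, d'=-5/2
row 2: denom=12−3·1/4=45/4; d'=(28−3·-5/2)/(45/4)=142/45
back: M2=142/45
back: M1=-5/2−1/4·142/45=-148/45
M: M0=0, M1=-148/45, M2=142/45, M3=0
seg 0: a=-2, c=M0/2=0, d=(M1−M0)/(6·3)=-74/405, b=Δ0−h0·(2M0+M1)/6=164/45
seg 1: a=4, c=M1/2=-74/45, d=(M2−M1)/(6·3)=29/81, b=Δ1−h1·(2M1+M2)/6=-58/45
seg 2: a=-5, c=M2/2=71/45, d=(M3−M2)/(6·3)=-71/405, b=Δ2−h2·(2M2+M3)/6=-67/45
t_q=21/4 → seg 1, τ=9/4; S=4+-58/45·τ+-74/45·τ²+29/81·τ³=-1007/320

  seg 0: a=-2 b=164/45 c=0 d=-74/405
  seg 1: a=4 b=-58/45 c=-74/45 d=29/81
  seg 2: a=-5 b=-67/45 c=71/45 d=-71/405
S(21/4) = -1007/320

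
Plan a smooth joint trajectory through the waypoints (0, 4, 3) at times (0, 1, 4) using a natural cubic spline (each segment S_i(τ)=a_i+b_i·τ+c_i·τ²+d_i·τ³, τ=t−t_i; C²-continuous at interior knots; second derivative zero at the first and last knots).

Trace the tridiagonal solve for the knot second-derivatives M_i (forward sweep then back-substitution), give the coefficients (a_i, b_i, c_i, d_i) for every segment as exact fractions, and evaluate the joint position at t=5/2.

  seg 0: a=0 b=109/24 c=0 d=-13/24
  seg 1: a=4 b=35/12 c=-13/8 d=13/72
S(5/2) = 341/64

Δ: Δ0=4, Δ1=-1/3
row 1: diag=8, rhs=-26; c'=3/8, d'=-13/4
back: M1=-13/4
M: M0=0, M1=-13/4, M2=0
seg 0: a=0, c=M0/2=0, d=(M1−M0)/(6·1)=-13/24, b=Δ0−h0·(2M0+M1)/6=109/24
seg 1: a=4, c=M1/2=-13/8, d=(M2−M1)/(6·3)=13/72, b=Δ1−h1·(2M1+M2)/6=35/12
t_q=5/2 → seg 1, τ=3/2; S=4+35/12·τ+-13/8·τ²+13/72·τ³=341/64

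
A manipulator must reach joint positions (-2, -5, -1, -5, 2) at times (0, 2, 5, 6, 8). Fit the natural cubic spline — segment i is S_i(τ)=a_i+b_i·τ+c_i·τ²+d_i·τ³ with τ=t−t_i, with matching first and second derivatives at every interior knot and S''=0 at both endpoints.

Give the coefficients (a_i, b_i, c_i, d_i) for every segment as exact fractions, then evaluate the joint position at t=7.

Δ: Δ0=-3/2, Δ1=4/3, Δ2=-4, Δ3=7/2
row 1: diag=10, rhs=17; c'=3/10, d'=17/10
row 2: denom=8−3·3/10=71/10; d'=(-32−3·17/10)/(71/10)=-371/71
row 3: denom=6−1·10/71=416/71; d'=(45−1·-371/71)/(416/71)=1783/208
back: M3=1783/208
back: M2=-371/71−10/71·1783/208=-669/104
back: M1=17/10−3/10·-669/104=755/208
M: M0=0, M1=755/208, M2=-669/104, M3=1783/208, M4=0
seg 0: a=-2, c=M0/2=0, d=(M1−M0)/(6·2)=755/2496, b=Δ0−h0·(2M0+M1)/6=-1691/624
seg 1: a=-5, c=M1/2=755/416, d=(M2−M1)/(6·3)=-161/288, b=Δ1−h1·(2M1+M2)/6=287/312
seg 2: a=-1, c=M2/2=-669/208, d=(M3−M2)/(6·1)=3121/1248, b=Δ2−h2·(2M2+M3)/6=-4099/1248
seg 3: a=-5, c=M3/2=1783/416, d=(M4−M3)/(6·2)=-1783/2496, b=Δ3−h3·(2M3+M4)/6=-691/312
t_q=7 → seg 3, τ=1; S=-5+-691/312·τ+1783/416·τ²+-1783/2496·τ³=-3031/832

  seg 0: a=-2 b=-1691/624 c=0 d=755/2496
  seg 1: a=-5 b=287/312 c=755/416 d=-161/288
  seg 2: a=-1 b=-4099/1248 c=-669/208 d=3121/1248
  seg 3: a=-5 b=-691/312 c=1783/416 d=-1783/2496
S(7) = -3031/832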